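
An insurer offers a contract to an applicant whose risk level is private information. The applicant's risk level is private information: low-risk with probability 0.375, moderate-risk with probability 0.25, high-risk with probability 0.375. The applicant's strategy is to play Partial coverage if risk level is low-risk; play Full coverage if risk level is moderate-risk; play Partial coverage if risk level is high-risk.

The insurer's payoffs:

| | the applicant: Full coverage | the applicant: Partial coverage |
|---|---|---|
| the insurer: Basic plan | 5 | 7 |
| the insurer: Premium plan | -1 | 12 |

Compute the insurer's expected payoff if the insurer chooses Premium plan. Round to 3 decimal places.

8.750

Take the expectation over the applicant's risk level, weighting each type's action by its prior probability.
E[Premium plan] = 0.375·12 + 0.25·(-1) + 0.375·12 = 4.5 + (-0.25) + 4.5 = 8.75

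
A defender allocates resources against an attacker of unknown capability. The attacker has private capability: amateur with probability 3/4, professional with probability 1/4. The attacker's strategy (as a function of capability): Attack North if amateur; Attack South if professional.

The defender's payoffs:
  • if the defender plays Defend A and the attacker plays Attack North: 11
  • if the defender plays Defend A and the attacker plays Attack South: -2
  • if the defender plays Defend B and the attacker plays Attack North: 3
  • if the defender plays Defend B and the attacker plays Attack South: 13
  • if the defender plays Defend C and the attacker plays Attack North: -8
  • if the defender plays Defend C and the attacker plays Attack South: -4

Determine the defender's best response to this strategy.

E[Defend A] = 3/4·(11) + 1/4·(-2) = 31/4
E[Defend B] = 3/4·(3) + 1/4·(13) = 11/2
E[Defend C] = 3/4·(-8) + 1/4·(-4) = -7
Best response: Defend A (31/4 is the largest).

Defend A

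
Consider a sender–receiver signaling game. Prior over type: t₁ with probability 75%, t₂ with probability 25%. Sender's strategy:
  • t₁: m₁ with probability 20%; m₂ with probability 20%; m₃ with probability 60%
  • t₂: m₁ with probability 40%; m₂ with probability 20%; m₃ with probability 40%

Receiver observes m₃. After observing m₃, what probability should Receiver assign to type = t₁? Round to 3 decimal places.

Apply Bayes' rule using the sender's strategy as the likelihood.
P(m₃) = 0.75·0.6 + 0.25·0.4 = 0.55
P(t₁ | m₃) = (0.75·0.6) / 0.55 = 0.45 / 0.55 = 0.818182

0.818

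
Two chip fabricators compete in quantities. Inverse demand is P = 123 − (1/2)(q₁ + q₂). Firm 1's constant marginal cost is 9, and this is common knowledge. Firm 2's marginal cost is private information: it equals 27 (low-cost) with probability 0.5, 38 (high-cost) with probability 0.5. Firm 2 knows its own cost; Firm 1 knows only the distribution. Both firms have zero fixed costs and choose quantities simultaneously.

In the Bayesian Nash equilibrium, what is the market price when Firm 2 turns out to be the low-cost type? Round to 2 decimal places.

Firm 2 with cost c maximizes (123 − (1/2)(q₁+q₂) − c)·q₂, giving q₂(c) = (123 − c − (1/2)q₁).
E[c₂] = 0.5·27 + 0.5·38 = 32.5
Firm 1's FOC against E[q₂] yields q₁ = (123 − 2·9 + E[c₂])/(3/2) = (123 − 18 + 32.5)/(3/2) = 91.6667.
q₂(low-cost) = 50.1667, so P = 123 − (1/2)·(91.6667 + 50.1667) = 52.0833.

52.08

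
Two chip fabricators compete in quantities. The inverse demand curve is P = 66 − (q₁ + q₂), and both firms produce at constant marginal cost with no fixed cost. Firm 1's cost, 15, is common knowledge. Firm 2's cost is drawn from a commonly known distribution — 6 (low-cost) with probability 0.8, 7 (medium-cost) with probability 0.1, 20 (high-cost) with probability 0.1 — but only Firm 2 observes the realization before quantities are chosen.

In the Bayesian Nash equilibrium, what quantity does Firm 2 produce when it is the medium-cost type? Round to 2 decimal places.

Firm 2 with cost c maximizes (66 − (q₁+q₂) − c)·q₂, giving q₂(c) = (66 − c − q₁)/2.
E[c₂] = 0.8·6 + 0.1·7 + 0.1·20 = 7.5
Firm 1's FOC against E[q₂] yields q₁ = (66 − 2·15 + E[c₂])/3 = (66 − 30 + 7.5)/3 = 14.5.
q₂(medium-cost) = (66 − 7 − 14.5)/2 = 22.25.

22.25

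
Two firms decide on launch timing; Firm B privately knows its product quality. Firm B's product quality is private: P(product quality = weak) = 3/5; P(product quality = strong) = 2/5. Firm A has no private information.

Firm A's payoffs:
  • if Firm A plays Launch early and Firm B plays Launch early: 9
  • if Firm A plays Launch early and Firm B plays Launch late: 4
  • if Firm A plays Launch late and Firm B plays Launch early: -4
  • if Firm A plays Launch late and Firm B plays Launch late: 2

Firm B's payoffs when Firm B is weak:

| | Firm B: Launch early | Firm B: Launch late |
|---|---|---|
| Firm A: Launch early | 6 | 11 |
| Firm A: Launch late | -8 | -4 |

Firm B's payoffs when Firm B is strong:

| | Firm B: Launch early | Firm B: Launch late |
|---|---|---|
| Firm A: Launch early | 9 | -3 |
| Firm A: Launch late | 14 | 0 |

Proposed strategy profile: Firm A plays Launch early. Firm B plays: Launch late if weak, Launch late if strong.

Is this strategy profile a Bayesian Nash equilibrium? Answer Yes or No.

No

Firm A plays Launch early: E[Launch early] = 3/5·(4) + 2/5·(4) = 4; E[Launch late] = 2. Best-responding. ✓
Firm B (product quality weak), facing Launch early: Launch early gives 6, Launch late gives 11. Proposed Launch late is best. ✓
Firm B (product quality strong), facing Launch early: Launch early gives 9, Launch late gives -3. Proposed Launch late is not best — profitable deviation exists. ✗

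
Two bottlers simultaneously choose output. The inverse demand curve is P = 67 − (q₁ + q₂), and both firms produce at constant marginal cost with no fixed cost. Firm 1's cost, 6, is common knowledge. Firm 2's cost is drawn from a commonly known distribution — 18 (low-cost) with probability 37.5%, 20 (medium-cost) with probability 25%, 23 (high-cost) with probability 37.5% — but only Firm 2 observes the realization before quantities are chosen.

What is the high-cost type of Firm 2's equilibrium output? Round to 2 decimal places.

Each type of Firm 2 best-responds to q₁; Firm 1 best-responds to the expected q₂ over Firm 2's types.
Firm 2 with cost c maximizes (67 − (q₁+q₂) − c)·q₂, giving q₂(c) = (67 − c − q₁)/2.
E[c₂] = 0.375·18 + 0.25·20 + 0.375·23 = 20.375
Firm 1's FOC against E[q₂] yields q₁ = (67 − 2·6 + E[c₂])/3 = (67 − 12 + 20.375)/3 = 25.125.
q₂(high-cost) = (67 − 23 − 25.125)/2 = 9.4375.

9.44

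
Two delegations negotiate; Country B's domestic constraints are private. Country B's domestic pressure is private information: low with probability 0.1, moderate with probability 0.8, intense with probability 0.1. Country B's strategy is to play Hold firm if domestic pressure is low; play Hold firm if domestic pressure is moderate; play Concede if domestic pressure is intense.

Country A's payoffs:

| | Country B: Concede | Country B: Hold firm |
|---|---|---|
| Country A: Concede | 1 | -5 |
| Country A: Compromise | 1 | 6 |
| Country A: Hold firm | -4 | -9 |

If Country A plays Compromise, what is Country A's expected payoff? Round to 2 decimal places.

E[Compromise] = 0.1·6 + 0.8·6 + 0.1·1 = 0.6 + 4.8 + 0.1 = 5.5

5.50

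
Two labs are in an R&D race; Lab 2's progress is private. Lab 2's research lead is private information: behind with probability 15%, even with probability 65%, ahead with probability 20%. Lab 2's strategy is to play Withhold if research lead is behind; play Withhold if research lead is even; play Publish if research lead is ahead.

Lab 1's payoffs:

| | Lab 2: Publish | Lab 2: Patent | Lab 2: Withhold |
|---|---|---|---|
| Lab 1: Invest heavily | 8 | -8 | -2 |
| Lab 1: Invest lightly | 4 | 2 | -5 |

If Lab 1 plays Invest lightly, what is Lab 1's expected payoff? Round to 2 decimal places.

-3.20

E[Invest lightly] = 0.15·(-5) + 0.65·(-5) + 0.2·4 = (-0.75) + (-3.25) + 0.8 = -3.2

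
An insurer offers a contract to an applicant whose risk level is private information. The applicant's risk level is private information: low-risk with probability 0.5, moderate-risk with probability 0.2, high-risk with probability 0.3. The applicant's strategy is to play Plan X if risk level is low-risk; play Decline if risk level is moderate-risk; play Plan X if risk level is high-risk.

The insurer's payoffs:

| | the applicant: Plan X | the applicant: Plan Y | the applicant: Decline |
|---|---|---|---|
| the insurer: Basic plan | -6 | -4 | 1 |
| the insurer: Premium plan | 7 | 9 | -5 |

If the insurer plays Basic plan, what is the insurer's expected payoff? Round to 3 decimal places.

-4.600

E[Basic plan] = 0.5·(-6) + 0.2·1 + 0.3·(-6) = (-3) + 0.2 + (-1.8) = -4.6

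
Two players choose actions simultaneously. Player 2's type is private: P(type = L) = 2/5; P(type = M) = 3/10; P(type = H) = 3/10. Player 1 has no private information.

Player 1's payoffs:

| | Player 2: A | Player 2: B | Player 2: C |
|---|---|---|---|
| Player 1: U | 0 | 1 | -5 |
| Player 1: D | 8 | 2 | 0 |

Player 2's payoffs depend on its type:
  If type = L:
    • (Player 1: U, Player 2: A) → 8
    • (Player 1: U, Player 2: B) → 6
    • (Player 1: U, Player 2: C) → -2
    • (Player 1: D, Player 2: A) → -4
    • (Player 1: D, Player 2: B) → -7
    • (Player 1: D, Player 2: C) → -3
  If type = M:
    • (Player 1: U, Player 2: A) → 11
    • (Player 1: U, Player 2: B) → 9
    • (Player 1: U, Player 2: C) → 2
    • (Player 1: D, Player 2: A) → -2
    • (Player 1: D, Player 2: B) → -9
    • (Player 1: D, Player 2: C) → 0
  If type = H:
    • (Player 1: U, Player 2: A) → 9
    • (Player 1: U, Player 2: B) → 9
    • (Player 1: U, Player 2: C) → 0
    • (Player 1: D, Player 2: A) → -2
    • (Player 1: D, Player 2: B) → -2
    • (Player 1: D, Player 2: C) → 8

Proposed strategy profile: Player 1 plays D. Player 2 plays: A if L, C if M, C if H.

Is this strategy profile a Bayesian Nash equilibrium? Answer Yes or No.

A profile is a BNE iff every type of every player is best-responding given beliefs about the other side.
Player 1 plays D: E[D] = 2/5·(8) + 3/10·(0) + 3/10·(0) = 16/5; E[U] = -3. Best-responding. ✓
Player 2 (type L), facing D: A gives -4, B gives -7, C gives -3. Proposed A is not best — profitable deviation exists. ✗
Player 2 (type M), facing D: A gives -2, B gives -9, C gives 0. Proposed C is best. ✓
Player 2 (type H), facing D: A gives -2, B gives -2, C gives 8. Proposed C is best. ✓

No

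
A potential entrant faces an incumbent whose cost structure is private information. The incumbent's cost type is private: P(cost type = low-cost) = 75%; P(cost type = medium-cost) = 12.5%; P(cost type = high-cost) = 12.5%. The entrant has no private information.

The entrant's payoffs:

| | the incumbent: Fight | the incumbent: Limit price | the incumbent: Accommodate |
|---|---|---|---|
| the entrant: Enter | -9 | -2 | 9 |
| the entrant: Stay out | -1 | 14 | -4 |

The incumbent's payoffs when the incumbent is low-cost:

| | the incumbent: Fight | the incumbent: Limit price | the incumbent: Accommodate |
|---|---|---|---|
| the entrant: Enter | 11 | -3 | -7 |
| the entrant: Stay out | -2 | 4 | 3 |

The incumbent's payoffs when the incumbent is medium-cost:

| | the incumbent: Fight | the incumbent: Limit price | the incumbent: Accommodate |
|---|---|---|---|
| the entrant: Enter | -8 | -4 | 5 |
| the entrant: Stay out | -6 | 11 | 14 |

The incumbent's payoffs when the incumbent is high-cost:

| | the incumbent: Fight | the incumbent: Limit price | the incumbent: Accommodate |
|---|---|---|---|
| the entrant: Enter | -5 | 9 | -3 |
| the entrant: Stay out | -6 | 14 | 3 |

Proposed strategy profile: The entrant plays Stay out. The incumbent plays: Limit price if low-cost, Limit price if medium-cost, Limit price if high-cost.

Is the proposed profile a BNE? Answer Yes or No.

The entrant plays Stay out: E[Stay out] = 0.75·(14) + 0.125·(14) + 0.125·(14) = 14; E[Enter] = -2. Best-responding. ✓
The incumbent (cost type low-cost), facing Stay out: Fight gives -2, Limit price gives 4, Accommodate gives 3. Proposed Limit price is best. ✓
The incumbent (cost type medium-cost), facing Stay out: Fight gives -6, Limit price gives 11, Accommodate gives 14. Proposed Limit price is not best — profitable deviation exists. ✗
The incumbent (cost type high-cost), facing Stay out: Fight gives -6, Limit price gives 14, Accommodate gives 3. Proposed Limit price is best. ✓

No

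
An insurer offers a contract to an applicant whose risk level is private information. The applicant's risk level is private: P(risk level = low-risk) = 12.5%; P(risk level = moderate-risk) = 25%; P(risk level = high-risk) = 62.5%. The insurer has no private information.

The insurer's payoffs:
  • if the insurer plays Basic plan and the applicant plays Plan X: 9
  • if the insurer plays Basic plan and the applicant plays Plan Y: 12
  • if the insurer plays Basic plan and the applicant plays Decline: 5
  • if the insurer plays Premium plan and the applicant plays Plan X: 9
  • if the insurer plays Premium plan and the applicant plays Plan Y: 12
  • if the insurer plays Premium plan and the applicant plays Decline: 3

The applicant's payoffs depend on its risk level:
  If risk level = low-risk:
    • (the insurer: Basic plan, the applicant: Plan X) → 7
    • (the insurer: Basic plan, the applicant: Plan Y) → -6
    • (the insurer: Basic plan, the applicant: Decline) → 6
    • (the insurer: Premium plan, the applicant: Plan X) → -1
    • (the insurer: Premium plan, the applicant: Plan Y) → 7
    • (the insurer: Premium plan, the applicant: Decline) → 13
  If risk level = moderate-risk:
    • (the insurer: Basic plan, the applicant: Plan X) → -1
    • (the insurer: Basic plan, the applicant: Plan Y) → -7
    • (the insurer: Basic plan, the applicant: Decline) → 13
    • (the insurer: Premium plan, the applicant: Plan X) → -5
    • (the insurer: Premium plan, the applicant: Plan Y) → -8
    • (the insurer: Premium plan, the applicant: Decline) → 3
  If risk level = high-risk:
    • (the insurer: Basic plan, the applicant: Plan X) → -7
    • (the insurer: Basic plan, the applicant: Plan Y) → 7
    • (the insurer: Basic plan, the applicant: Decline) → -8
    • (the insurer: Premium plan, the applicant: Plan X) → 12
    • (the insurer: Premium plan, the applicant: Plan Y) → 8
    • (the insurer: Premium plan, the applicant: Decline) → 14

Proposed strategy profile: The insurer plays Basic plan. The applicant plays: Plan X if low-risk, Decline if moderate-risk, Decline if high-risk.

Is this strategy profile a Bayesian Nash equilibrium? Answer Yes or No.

The insurer plays Basic plan: E[Basic plan] = 0.125·(9) + 0.25·(5) + 0.625·(5) = 5.5; E[Premium plan] = 3.75. Best-responding. ✓
The applicant (risk level low-risk), facing Basic plan: Plan X gives 7, Plan Y gives -6, Decline gives 6. Proposed Plan X is best. ✓
The applicant (risk level moderate-risk), facing Basic plan: Plan X gives -1, Plan Y gives -7, Decline gives 13. Proposed Decline is best. ✓
The applicant (risk level high-risk), facing Basic plan: Plan X gives -7, Plan Y gives 7, Decline gives -8. Proposed Decline is not best — profitable deviation exists. ✗

No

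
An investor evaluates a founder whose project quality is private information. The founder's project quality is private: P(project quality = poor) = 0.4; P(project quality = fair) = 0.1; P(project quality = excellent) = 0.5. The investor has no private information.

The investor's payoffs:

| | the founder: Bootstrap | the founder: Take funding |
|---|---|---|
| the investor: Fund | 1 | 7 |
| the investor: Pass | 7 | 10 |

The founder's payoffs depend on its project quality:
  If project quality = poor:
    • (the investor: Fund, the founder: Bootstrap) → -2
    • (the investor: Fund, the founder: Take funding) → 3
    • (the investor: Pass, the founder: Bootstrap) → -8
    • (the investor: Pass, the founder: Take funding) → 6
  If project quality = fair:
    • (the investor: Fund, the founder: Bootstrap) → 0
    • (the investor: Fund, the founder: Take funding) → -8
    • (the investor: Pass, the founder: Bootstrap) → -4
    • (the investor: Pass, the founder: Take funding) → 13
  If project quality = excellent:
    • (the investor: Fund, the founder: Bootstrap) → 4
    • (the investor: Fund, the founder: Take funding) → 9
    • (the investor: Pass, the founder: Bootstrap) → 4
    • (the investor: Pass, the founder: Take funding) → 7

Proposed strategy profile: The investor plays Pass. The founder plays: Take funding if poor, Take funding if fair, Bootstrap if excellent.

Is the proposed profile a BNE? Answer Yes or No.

The investor plays Pass: E[Pass] = 0.4·(10) + 0.1·(10) + 0.5·(7) = 8.5; E[Fund] = 4. Best-responding. ✓
The founder (project quality poor), facing Pass: Bootstrap gives -8, Take funding gives 6. Proposed Take funding is best. ✓
The founder (project quality fair), facing Pass: Bootstrap gives -4, Take funding gives 13. Proposed Take funding is best. ✓
The founder (project quality excellent), facing Pass: Bootstrap gives 4, Take funding gives 7. Proposed Bootstrap is not best — profitable deviation exists. ✗

No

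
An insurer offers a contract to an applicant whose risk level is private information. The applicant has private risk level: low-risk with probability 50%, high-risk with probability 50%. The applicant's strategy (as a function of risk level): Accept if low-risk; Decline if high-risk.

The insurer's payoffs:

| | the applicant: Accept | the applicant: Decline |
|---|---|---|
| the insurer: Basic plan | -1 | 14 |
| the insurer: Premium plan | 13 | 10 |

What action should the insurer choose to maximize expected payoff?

Premium plan

Compute the insurer's expected payoff for each action, taking the expectation over the applicant's type.
E[Basic plan] = 0.5·(-1) + 0.5·(14) = 6.5
E[Premium plan] = 0.5·(13) + 0.5·(10) = 11.5
Best response: Premium plan (11.5 is the largest).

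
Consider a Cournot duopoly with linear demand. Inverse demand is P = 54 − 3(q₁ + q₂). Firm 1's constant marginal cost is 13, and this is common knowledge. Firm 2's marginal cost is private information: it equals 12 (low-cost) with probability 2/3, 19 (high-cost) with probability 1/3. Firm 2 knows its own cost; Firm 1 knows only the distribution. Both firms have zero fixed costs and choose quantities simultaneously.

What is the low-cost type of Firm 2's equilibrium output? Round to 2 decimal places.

Type-c best response for Firm 2: q₂(c) = (54 − c)/6 − q₁/2.
Firm 1 maximizes expected profit; its first-order condition is 54 − 6q₁ − 3E[q₂] − 13 = 0.
Substituting E[q₂] and solving: E[c₂] = 14.3333, so q₁ = (54 − 2·13 + 14.3333)/9 = 4.7037.
q₂(low-cost) = (54 − 12 − 3·4.7037)/6 = 4.64815.

4.65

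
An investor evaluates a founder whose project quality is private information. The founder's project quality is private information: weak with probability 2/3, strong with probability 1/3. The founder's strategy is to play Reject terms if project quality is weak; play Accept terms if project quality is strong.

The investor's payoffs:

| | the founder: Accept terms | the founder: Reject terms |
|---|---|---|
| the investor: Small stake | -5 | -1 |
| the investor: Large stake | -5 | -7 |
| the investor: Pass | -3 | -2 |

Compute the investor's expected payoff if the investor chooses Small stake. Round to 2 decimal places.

E[Small stake] = 2/3·(-1) + 1/3·(-5) = (-2/3) + (-5/3) = -7/3

-2.33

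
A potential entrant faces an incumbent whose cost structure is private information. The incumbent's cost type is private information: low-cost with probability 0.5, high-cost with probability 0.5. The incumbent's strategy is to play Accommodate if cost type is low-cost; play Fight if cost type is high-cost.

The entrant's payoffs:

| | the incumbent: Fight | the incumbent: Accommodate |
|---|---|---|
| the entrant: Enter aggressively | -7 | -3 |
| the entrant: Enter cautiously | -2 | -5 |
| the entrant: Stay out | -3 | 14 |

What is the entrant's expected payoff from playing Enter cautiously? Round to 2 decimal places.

-3.50

E[Enter cautiously] = 0.5·(-5) + 0.5·(-2) = (-2.5) + (-1) = -3.5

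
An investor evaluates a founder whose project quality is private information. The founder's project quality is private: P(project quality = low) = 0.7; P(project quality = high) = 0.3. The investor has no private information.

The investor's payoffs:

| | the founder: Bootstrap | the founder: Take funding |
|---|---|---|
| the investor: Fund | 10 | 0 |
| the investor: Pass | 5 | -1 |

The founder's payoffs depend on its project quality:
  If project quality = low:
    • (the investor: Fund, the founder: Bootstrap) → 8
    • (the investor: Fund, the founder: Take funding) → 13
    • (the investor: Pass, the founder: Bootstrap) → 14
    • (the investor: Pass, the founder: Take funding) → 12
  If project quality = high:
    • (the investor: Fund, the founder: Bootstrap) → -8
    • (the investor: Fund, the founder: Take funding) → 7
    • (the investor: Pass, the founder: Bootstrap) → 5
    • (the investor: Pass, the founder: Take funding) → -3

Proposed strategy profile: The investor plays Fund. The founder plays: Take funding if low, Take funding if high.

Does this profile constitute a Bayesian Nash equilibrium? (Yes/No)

Yes

The investor plays Fund: E[Fund] = 0.7·(0) + 0.3·(0) = 0; E[Pass] = -1. Best-responding. ✓
The founder (project quality low), facing Fund: Bootstrap gives 8, Take funding gives 13. Proposed Take funding is best. ✓
The founder (project quality high), facing Fund: Bootstrap gives -8, Take funding gives 7. Proposed Take funding is best. ✓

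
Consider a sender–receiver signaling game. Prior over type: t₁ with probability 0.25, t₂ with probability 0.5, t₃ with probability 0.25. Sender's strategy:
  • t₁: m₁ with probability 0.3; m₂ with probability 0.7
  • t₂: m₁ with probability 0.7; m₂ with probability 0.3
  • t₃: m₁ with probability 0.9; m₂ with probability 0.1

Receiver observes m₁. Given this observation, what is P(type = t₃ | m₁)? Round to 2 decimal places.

0.35

P(m₁) = 0.25·0.3 + 0.5·0.7 + 0.25·0.9 = 0.65
P(t₃ | m₁) = (0.25·0.9) / 0.65 = 0.225 / 0.65 = 0.346154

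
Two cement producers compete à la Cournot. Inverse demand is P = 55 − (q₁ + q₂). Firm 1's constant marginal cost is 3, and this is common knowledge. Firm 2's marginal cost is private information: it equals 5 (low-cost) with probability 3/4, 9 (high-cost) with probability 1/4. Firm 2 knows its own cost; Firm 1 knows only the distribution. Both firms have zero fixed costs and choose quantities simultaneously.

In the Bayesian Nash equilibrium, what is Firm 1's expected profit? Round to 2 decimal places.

Type-c best response for Firm 2: q₂(c) = (55 − c)/2 − q₁/2.
Firm 1 maximizes expected profit; its first-order condition is 55 − 2q₁ − E[q₂] − 3 = 0.
Substituting E[q₂] and solving: E[c₂] = 6, so q₁ = (55 − 2·3 + 6)/3 = 18.3333.
E[P] = 55 − (q₁ + E[q₂]) = 21.3333; Firm 1's expected profit = (E[P] − 3)·q₁ = (21.3333 − 3)·18.3333 = 336.111.

336.11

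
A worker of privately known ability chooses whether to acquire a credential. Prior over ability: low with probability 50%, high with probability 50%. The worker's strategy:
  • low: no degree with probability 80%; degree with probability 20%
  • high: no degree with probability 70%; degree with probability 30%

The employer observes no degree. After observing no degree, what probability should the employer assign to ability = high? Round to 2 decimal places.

0.47

P(no degree) = 0.5·0.8 + 0.5·0.7 = 0.75
P(high | no degree) = (0.5·0.7) / 0.75 = 0.35 / 0.75 = 0.466667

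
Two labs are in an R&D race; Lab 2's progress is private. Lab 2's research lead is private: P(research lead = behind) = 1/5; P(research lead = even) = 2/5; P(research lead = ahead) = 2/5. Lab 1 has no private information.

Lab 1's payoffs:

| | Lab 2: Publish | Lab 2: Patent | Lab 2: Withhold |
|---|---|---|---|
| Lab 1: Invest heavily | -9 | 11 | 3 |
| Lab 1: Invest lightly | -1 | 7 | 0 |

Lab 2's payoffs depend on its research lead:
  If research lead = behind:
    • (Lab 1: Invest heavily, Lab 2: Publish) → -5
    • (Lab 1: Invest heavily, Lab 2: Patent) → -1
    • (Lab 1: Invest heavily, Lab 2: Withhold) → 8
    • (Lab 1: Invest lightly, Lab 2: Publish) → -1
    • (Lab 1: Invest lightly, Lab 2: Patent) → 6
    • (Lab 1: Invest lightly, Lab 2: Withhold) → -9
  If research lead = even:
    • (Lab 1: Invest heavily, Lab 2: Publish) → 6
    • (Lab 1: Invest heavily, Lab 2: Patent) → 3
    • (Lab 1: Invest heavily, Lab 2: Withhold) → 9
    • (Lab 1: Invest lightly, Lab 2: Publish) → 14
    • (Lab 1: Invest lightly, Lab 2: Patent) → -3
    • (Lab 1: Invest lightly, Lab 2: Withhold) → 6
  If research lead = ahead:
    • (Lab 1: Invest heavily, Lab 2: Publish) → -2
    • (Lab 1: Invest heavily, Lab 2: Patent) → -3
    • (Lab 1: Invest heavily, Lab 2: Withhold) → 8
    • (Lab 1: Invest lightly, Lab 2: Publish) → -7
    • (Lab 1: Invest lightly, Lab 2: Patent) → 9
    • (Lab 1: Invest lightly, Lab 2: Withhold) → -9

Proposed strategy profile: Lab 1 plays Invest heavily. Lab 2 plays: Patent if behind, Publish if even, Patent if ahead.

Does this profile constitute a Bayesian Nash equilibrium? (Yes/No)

No

A profile is a BNE iff every type of every player is best-responding given beliefs about the other side.
Lab 1 plays Invest heavily: E[Invest heavily] = 1/5·(11) + 2/5·(-9) + 2/5·(11) = 3; E[Invest lightly] = 19/5. Not best-responding. ✗
Lab 2 (research lead behind), facing Invest heavily: Publish gives -5, Patent gives -1, Withhold gives 8. Proposed Patent is not best — profitable deviation exists. ✗
Lab 2 (research lead even), facing Invest heavily: Publish gives 6, Patent gives 3, Withhold gives 9. Proposed Publish is not best — profitable deviation exists. ✗
Lab 2 (research lead ahead), facing Invest heavily: Publish gives -2, Patent gives -3, Withhold gives 8. Proposed Patent is not best — profitable deviation exists. ✗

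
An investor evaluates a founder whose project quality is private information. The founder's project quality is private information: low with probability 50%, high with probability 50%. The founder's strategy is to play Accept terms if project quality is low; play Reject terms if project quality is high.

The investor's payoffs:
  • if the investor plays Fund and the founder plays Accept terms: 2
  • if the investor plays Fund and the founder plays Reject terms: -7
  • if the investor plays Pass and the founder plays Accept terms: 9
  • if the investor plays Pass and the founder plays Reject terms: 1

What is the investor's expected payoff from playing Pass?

E[Pass] = 0.5·9 + 0.5·1 = 4.5 + 0.5 = 5

5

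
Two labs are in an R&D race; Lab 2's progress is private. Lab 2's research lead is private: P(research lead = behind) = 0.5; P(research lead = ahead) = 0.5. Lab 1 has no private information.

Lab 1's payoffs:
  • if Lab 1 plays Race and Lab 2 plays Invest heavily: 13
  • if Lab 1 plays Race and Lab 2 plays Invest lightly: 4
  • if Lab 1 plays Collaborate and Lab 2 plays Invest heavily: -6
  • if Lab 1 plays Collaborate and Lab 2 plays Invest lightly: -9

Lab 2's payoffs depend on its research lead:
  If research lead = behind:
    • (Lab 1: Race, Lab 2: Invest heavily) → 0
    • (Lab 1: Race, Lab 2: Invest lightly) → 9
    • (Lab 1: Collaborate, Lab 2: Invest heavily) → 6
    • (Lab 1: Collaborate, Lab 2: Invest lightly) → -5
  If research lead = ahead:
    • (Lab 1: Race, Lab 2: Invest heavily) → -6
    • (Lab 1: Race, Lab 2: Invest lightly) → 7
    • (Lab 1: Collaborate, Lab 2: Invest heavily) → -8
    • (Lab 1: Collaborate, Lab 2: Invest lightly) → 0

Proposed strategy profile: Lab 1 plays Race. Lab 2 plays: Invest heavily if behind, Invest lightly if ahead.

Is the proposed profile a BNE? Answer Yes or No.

No

A profile is a BNE iff every type of every player is best-responding given beliefs about the other side.
Lab 1 plays Race: E[Race] = 0.5·(13) + 0.5·(4) = 8.5; E[Collaborate] = -7.5. Best-responding. ✓
Lab 2 (research lead behind), facing Race: Invest heavily gives 0, Invest lightly gives 9. Proposed Invest heavily is not best — profitable deviation exists. ✗
Lab 2 (research lead ahead), facing Race: Invest heavily gives -6, Invest lightly gives 7. Proposed Invest lightly is best. ✓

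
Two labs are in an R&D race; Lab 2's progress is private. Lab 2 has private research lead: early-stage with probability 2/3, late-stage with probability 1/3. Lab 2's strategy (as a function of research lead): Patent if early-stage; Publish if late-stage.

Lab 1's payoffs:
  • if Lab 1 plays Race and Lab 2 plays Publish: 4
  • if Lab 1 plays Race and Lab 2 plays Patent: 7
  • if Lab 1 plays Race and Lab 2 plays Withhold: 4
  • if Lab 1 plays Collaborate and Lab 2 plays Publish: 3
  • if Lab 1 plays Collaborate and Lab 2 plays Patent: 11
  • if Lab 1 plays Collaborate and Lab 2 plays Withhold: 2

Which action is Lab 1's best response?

Collaborate

E[Race] = 2/3·(7) + 1/3·(4) = 6
E[Collaborate] = 2/3·(11) + 1/3·(3) = 25/3
Best response: Collaborate (25/3 is the largest).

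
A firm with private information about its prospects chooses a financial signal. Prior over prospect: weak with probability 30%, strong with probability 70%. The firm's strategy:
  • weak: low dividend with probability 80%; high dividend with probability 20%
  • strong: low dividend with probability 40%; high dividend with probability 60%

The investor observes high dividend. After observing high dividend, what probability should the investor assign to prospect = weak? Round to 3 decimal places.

0.125

P(high dividend) = 0.3·0.2 + 0.7·0.6 = 0.48
P(weak | high dividend) = (0.3·0.2) / 0.48 = 0.06 / 0.48 = 0.125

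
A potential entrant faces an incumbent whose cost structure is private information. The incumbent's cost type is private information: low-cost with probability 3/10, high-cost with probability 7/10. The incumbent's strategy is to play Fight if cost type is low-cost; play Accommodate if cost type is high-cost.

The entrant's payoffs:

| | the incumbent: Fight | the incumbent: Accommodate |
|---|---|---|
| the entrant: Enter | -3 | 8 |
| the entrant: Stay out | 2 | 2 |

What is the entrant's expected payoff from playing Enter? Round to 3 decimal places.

E[Enter] = 3/10·(-3) + 7/10·8 = (-9/10) + 28/5 = 47/10

4.700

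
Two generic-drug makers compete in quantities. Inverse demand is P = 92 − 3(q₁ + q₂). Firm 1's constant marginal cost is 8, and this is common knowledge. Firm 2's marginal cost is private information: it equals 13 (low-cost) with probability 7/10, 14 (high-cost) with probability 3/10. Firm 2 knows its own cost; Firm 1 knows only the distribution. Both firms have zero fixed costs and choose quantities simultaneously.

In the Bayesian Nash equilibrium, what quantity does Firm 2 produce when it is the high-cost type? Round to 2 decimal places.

Firm 2 with cost c maximizes (92 − 3(q₁+q₂) − c)·q₂, giving q₂(c) = (92 − c − 3q₁)/6.
E[c₂] = 7/10·13 + 3/10·14 = 13.3
Firm 1's FOC against E[q₂] yields q₁ = (92 − 2·8 + E[c₂])/9 = (92 − 16 + 13.3)/9 = 9.92222.
q₂(high-cost) = (92 − 14 − 3·9.92222)/6 = 8.03889.

8.04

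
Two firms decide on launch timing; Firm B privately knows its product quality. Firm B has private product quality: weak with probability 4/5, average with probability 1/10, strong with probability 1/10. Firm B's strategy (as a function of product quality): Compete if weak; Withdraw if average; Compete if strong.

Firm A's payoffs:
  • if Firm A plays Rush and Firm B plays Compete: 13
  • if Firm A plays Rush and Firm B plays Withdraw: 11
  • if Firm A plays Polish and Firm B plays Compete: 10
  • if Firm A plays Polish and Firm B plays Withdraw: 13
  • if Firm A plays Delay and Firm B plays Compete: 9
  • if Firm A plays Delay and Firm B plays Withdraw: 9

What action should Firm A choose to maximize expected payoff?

Rush

E[Rush] = 4/5·(13) + 1/10·(11) + 1/10·(13) = 64/5
E[Polish] = 4/5·(10) + 1/10·(13) + 1/10·(10) = 103/10
E[Delay] = 4/5·(9) + 1/10·(9) + 1/10·(9) = 9
Best response: Rush (64/5 is the largest).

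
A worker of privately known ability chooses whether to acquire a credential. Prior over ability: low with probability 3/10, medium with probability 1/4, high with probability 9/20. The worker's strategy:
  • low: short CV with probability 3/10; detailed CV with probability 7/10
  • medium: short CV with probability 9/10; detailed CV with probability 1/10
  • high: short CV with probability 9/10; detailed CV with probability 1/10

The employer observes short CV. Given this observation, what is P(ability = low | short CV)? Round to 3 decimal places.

P(short CV) = (3/10)·(3/10) + (1/4)·(9/10) + (9/20)·(9/10) = 18/25
P(low | short CV) = ((3/10)·(3/10)) / (18/25) = (9/100) / (18/25) = 1/8

0.125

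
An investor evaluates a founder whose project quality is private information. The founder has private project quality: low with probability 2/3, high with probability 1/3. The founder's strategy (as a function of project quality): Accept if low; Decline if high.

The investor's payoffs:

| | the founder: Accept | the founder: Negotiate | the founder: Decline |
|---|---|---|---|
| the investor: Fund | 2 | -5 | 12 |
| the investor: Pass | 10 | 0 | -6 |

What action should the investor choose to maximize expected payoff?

E[Fund] = 2/3·(2) + 1/3·(12) = 16/3
E[Pass] = 2/3·(10) + 1/3·(-6) = 14/3
Best response: Fund (16/3 is the largest).

Fund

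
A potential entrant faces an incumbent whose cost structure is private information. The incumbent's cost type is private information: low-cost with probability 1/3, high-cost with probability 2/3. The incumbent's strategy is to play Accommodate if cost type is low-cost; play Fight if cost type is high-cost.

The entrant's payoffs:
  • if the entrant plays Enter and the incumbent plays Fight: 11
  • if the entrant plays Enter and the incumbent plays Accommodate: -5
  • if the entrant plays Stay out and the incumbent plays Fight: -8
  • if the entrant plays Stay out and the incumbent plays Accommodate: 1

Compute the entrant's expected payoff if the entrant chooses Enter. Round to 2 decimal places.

5.67

Take the expectation over the incumbent's cost type, weighting each type's action by its prior probability.
E[Enter] = 1/3·(-5) + 2/3·11 = (-5/3) + 22/3 = 17/3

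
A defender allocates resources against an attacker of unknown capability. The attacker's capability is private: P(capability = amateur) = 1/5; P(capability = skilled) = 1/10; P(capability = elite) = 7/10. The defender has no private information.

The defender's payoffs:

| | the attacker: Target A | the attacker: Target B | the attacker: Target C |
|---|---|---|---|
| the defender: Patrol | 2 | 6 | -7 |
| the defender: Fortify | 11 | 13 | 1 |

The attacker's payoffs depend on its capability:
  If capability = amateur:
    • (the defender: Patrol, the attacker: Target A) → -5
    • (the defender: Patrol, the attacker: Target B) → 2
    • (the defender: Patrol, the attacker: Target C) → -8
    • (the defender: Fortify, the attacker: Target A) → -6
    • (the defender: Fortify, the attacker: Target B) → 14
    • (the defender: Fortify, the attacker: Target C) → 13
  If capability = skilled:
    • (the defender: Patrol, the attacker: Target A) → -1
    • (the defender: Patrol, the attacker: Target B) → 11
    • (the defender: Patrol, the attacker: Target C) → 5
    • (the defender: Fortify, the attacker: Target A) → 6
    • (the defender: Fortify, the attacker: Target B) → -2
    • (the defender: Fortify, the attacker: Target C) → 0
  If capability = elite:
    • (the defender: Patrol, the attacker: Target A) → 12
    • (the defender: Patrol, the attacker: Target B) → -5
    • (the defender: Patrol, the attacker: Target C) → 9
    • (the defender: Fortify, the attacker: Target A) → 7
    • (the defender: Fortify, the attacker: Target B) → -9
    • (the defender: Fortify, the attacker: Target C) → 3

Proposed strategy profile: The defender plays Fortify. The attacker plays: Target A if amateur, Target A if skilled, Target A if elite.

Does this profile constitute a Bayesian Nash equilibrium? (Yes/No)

No

The defender plays Fortify: E[Fortify] = 1/5·(11) + 1/10·(11) + 7/10·(11) = 11; E[Patrol] = 2. Best-responding. ✓
The attacker (capability amateur), facing Fortify: Target A gives -6, Target B gives 14, Target C gives 13. Proposed Target A is not best — profitable deviation exists. ✗
The attacker (capability skilled), facing Fortify: Target A gives 6, Target B gives -2, Target C gives 0. Proposed Target A is best. ✓
The attacker (capability elite), facing Fortify: Target A gives 7, Target B gives -9, Target C gives 3. Proposed Target A is best. ✓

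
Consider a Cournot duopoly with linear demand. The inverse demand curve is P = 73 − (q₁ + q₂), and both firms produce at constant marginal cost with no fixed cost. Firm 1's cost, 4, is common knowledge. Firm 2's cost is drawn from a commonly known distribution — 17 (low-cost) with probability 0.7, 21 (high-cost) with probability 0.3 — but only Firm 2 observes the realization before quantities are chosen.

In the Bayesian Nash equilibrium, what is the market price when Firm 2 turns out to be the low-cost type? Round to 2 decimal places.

Each type of Firm 2 best-responds to q₁; Firm 1 best-responds to the expected q₂ over Firm 2's types.
Firm 2 with cost c maximizes (73 − (q₁+q₂) − c)·q₂, giving q₂(c) = (73 − c − q₁)/2.
E[c₂] = 0.7·17 + 0.3·21 = 18.2
Firm 1's FOC against E[q₂] yields q₁ = (73 − 2·4 + E[c₂])/3 = (73 − 8 + 18.2)/3 = 27.7333.
q₂(low-cost) = 14.1333, so P = 73 − (27.7333 + 14.1333) = 31.1333.

31.13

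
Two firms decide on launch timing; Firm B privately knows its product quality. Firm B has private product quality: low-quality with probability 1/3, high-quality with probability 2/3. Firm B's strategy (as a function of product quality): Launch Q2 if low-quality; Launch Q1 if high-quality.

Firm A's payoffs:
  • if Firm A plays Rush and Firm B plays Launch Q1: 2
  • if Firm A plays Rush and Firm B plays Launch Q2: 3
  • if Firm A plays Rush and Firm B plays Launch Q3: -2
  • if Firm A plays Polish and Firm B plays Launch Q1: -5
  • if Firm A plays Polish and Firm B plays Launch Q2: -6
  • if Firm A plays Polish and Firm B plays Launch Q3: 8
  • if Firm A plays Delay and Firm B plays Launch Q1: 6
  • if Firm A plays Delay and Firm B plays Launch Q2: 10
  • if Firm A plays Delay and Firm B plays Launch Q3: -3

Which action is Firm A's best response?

Delay

E[Rush] = 1/3·(3) + 2/3·(2) = 7/3
E[Polish] = 1/3·(-6) + 2/3·(-5) = -16/3
E[Delay] = 1/3·(10) + 2/3·(6) = 22/3
Best response: Delay (22/3 is the largest).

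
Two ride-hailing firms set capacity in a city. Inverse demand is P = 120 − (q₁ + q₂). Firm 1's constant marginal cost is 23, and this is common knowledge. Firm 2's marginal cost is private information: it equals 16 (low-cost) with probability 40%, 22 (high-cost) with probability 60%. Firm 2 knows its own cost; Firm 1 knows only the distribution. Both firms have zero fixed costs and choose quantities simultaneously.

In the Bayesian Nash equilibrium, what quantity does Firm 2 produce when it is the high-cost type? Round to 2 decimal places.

Type-c best response for Firm 2: q₂(c) = (120 − c)/2 − q₁/2.
Firm 1 maximizes expected profit; its first-order condition is 120 − 2q₁ − E[q₂] − 23 = 0.
Substituting E[q₂] and solving: E[c₂] = 19.6, so q₁ = (120 − 2·23 + 19.6)/3 = 31.2.
q₂(high-cost) = (120 − 22 − 31.2)/2 = 33.4.

33.40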